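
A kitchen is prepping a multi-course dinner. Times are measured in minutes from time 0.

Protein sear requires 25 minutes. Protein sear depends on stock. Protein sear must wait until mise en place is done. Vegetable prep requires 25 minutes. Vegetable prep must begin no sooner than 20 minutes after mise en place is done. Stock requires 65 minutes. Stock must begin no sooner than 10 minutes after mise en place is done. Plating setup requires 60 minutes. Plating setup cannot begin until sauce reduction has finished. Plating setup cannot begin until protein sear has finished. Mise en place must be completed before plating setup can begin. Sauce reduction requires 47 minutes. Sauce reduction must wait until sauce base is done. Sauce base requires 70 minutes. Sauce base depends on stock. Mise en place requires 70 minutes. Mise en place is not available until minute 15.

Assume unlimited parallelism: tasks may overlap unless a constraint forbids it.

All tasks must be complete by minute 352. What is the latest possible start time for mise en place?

Nothing follows plating setup; the deadline of minute 352 is its only limit. It must start by 352 − 60 = minute 292.
Sauce reduction feeds into plating setup (must start by minute 292); so sauce reduction must finish by minute 292 and therefore start by minute 245.
Sauce base must finish before sauce reduction (must start by minute 245). With a 70-minute duration, sauce base must start by 245 − 70 = minute 175.
Protein sear must finish before plating setup (must start by minute 292). With a 25-minute duration, protein sear must start by 292 − 25 = minute 267.
For stock: sauce base (must start by minute 175); protein sear (must start by minute 267). The most restrictive is minute 175; with a 65-minute duration, stock must start by minute 110.
To finish by minute 352, vegetable prep (duration 25) must start no later than minute 327.
Mise en place feeds stock (must start by minute 110, minus 10-minute gap → minute 100); protein sear (must start by minute 267); vegetable prep (must start by minute 327, minus 20-minute gap → minute 307); plating setup (must start by minute 292). Taking the minimum, mise en place must finish by minute 100 and start by 100 − 70 = minute 30.

30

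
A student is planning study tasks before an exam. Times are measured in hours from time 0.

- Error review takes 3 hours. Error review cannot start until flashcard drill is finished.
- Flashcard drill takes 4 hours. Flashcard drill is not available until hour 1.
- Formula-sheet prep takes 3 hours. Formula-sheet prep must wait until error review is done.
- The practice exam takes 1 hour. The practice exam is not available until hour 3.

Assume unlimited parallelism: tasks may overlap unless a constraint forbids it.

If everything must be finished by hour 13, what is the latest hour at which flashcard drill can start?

3

Formula-sheet prep has no dependents, so it just needs to finish by hour 13. Starting by 13 − 3 = hour 10 achieves that.
Error review feeds into formula-sheet prep (must start by hour 10); so error review must finish by hour 10 and therefore start by hour 7.
Flashcard drill feeds into error review (must start by hour 7); so flashcard drill must finish by hour 7 and therefore start by hour 3.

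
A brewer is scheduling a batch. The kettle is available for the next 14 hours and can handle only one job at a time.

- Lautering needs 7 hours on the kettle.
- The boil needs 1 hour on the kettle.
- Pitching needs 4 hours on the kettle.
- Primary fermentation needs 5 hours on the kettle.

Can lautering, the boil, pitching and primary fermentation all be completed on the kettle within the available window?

Running back to back, the jobs need 7 + 1 + 4 + 5 = 17 hours on the kettle.
Since 17 > 14, they cannot all fit.

No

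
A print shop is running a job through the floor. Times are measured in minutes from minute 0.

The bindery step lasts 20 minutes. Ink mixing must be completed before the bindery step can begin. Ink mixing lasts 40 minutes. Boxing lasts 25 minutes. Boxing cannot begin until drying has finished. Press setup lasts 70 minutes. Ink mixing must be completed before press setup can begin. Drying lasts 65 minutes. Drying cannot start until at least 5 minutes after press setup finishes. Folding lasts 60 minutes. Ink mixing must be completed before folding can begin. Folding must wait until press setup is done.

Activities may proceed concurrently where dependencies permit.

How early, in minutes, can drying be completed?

Ink mixing can start immediately at minute 0; it finishes at minute 40.
After ink mixing (finishes minute 40), press setup can start at minute 40 and finishes at minute 110.
After press setup (finishes minute 110, plus 5-minute gap → minute 115), drying can start at minute 115 and finishes at minute 180.

180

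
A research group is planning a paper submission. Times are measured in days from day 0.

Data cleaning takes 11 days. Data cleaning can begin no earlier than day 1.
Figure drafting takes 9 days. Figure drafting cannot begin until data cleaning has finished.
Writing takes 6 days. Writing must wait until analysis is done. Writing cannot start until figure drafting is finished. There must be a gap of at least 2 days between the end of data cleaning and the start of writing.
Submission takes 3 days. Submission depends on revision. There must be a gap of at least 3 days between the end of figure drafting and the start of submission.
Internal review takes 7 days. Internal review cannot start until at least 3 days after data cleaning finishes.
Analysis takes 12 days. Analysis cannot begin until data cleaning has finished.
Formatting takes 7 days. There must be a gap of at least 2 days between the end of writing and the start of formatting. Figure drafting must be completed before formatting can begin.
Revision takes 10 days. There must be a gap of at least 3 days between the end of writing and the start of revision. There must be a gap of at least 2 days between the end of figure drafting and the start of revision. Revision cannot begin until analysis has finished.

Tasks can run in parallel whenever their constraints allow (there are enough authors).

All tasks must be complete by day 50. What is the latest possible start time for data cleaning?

Submission has no dependents, so it just needs to finish by day 50. Starting by 50 − 3 = day 47 achieves that.
Revision feeds into submission (must start by day 47); so revision must finish by day 47 and therefore start by day 37.
To finish by day 50, formatting (duration 7) must start no later than day 43.
Writing has several dependents: revision (must start by day 37, minus 3-day gap → day 34); formatting (must start by day 43, minus 2-day gap → day 41). The earliest of those limits is day 34, so writing must start by 34 − 6 = day 28.
Analysis feeds writing (must start by day 28); revision (must start by day 37). Taking the minimum, analysis must finish by day 28 and start by 28 − 12 = day 16.
Figure drafting has several dependents: writing (must start by day 28); revision (must start by day 37, minus 2-day gap → day 35); formatting (must start by day 43); submission (must start by day 47, minus 3-day gap → day 44). The earliest of those limits is day 28, so figure drafting must start by 28 − 9 = day 19.
To finish by day 50, internal review (duration 7) must start no later than day 43.
For data cleaning: analysis (must start by day 16); figure drafting (must start by day 19); writing (must start by day 28, minus 2-day gap → day 26); internal review (must start by day 43, minus 3-day gap → day 40). The most restrictive is day 16; with an 11-day duration, data cleaning must start by day 5.

5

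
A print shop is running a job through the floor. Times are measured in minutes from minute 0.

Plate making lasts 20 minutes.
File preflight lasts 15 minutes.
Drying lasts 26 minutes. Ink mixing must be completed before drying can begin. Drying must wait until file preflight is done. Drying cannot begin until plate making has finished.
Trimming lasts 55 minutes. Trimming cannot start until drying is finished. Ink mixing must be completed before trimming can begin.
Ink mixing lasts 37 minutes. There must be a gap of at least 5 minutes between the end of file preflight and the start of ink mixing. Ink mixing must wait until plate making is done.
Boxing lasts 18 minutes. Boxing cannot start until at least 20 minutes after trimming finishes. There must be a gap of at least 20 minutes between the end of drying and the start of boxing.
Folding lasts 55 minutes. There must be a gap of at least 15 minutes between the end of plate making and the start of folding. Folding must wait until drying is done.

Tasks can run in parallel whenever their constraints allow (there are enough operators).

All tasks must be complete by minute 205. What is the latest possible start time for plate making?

29

To finish by minute 205, boxing (duration 18) must start no later than minute 187.
Trimming has to be done before boxing (must start by minute 187, minus 20-minute gap → minute 167). That means finishing by minute 167, i.e. starting by 167 − 55 = minute 112.
Folding must finish by minute 205; it takes 55 minutes, so it must start by 205 − 55 = minute 150.
Drying feeds trimming (must start by minute 112); folding (must start by minute 150); boxing (must start by minute 187, minus 20-minute gap → minute 167). Taking the minimum, drying must finish by minute 112 and start by 112 − 26 = minute 86.
Ink mixing feeds drying (must start by minute 86); trimming (must start by minute 112). Taking the minimum, ink mixing must finish by minute 86 and start by 86 − 37 = minute 49.
For plate making: ink mixing (must start by minute 49); drying (must start by minute 86); folding (must start by minute 150, minus 15-minute gap → minute 135). The most restrictive is minute 49; with a 20-minute duration, plate making must start by minute 29.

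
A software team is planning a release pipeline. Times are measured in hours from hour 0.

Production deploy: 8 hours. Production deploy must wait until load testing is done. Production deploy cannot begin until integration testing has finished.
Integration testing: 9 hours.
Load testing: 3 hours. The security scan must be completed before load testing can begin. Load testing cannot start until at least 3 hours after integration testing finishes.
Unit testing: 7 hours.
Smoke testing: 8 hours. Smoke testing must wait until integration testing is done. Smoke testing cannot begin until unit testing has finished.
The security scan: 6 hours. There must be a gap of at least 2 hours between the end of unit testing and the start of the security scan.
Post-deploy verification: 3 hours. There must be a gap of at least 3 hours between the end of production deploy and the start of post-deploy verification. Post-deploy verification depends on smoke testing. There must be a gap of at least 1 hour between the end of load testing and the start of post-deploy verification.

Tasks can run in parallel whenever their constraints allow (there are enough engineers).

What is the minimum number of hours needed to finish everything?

32

Integration testing can start immediately at hour 0; it finishes at hour 9.
Nothing blocks unit testing, so it runs from hour 0 to hour 7.
Smoke testing needs all of integration testing (finishes hour 9); unit testing (finishes hour 7). That puts its earliest start at hour 9; it finishes at 9 + 8 = hour 17.
After unit testing (finishes hour 7, plus 2-hour gap → hour 9), the security scan can start at hour 9 and finishes at hour 15.
Load testing cannot start until the security scan (finishes hour 15); integration testing (finishes hour 9, plus 3-hour gap → hour 12). The controlling bound is hour 15, so load testing finishes at 15 + 3 = hour 18.
Production deploy needs all of load testing (finishes hour 18); integration testing (finishes hour 9). That puts its earliest start at hour 18; it finishes at 18 + 8 = hour 26.
Post-deploy verification cannot start until production deploy (finishes hour 26, plus 3-hour gap → hour 29); smoke testing (finishes hour 17); load testing (finishes hour 18, plus 1-hour gap → hour 19). The controlling bound is hour 29, so post-deploy verification finishes at 29 + 3 = hour 32.
All tasks are finished once the last one completes. Finish times: Unit testing at 7, Integration testing at 9, The security scan at 15, Smoke testing at 17, Load testing at 18, Production deploy at 26, Post-deploy verification at 32. The latest is hour 32.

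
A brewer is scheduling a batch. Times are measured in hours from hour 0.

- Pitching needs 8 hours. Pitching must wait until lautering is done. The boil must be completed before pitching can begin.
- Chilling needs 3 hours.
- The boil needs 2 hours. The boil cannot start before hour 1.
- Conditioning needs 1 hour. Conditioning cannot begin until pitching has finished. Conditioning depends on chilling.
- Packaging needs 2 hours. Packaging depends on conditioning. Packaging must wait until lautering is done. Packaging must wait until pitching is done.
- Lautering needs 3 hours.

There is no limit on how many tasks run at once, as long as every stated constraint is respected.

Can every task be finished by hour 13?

Nothing blocks chilling, so it runs from hour 0 to hour 3.
After its own release at hour 1, the boil can start at hour 1 and finishes at hour 3.
Lautering can start immediately at hour 0; it finishes at hour 3.
Pitching needs all of lautering (finishes hour 3); the boil (finishes hour 3). That puts its earliest start at hour 3; it finishes at 3 + 8 = hour 11.
Conditioning has to wait for pitching (finishes hour 11); chilling (finishes hour 3). The latest of these is hour 11, so conditioning runs hour 11 to 11 + 1 = hour 12.
For packaging: conditioning (finishes hour 12); lautering (finishes hour 3); pitching (finishes hour 11). Taking the maximum gives a start of hour 12, and it finishes at 12 + 2 = hour 14.
The earliest everything can be done is hour 14, which is after the deadline of 13, so it is not possible.

No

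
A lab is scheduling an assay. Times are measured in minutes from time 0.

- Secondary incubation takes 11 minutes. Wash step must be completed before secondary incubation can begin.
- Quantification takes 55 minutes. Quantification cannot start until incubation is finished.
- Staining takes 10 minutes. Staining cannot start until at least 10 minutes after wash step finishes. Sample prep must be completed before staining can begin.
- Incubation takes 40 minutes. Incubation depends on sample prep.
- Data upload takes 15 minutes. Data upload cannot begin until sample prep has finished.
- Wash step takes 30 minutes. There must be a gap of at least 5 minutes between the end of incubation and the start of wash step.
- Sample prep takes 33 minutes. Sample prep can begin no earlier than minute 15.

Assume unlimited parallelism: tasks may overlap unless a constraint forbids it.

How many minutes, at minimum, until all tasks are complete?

143

After its own release at minute 15, sample prep can start at minute 15 and finishes at minute 48.
Data upload waits on sample prep (finishes minute 48), so it starts at minute 48 and finishes at 48 + 15 = minute 63.
Incubation waits on sample prep (finishes minute 48), so it starts at minute 48 and finishes at 48 + 40 = minute 88.
After incubation (finishes minute 88), quantification can start at minute 88 and finishes at minute 143.
Wash step cannot begin until incubation (finishes minute 88, plus 5-minute gap → minute 93). It runs from minute 93 to 93 + 30 = minute 123.
Secondary incubation waits on wash step (finishes minute 123), so it starts at minute 123 and finishes at 123 + 11 = minute 134.
Staining has to wait for wash step (finishes minute 123, plus 10-minute gap → minute 133); sample prep (finishes minute 48). The latest of these is minute 133, so staining runs minute 133 to 133 + 10 = minute 143.
All tasks are finished once the last one completes. Finish times: Sample prep at 48, Incubation at 88, Wash step at 123, Staining at 143, Secondary incubation at 134, Quantification at 143, Data upload at 63. The latest is minute 143.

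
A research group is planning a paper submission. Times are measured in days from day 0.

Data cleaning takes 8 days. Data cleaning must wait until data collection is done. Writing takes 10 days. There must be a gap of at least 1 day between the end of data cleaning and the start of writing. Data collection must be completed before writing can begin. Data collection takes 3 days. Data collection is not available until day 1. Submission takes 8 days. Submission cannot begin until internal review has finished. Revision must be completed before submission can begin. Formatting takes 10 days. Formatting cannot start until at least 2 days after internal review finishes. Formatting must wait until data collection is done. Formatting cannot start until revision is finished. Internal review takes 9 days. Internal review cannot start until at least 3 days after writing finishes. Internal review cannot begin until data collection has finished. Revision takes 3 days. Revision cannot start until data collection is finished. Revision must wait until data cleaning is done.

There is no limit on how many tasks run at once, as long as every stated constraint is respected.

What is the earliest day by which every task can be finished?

47

After its own release at day 1, data collection can start at day 1 and finishes at day 4.
After data collection (finishes day 4), data cleaning can start at day 4 and finishes at day 12.
Revision has to wait for data collection (finishes day 4); data cleaning (finishes day 12). The latest of these is day 12, so revision runs day 12 to 12 + 3 = day 15.
Writing needs all of data cleaning (finishes day 12, plus 1-day gap → day 13); data collection (finishes day 4). That puts its earliest start at day 13; it finishes at 13 + 10 = day 23.
Internal review cannot start until writing (finishes day 23, plus 3-day gap → day 26); data collection (finishes day 4). The controlling bound is day 26, so internal review finishes at 26 + 9 = day 35.
Submission needs all of internal review (finishes day 35); revision (finishes day 15). That puts its earliest start at day 35; it finishes at 35 + 8 = day 43.
For formatting: internal review (finishes day 35, plus 2-day gap → day 37); data collection (finishes day 4); revision (finishes day 15). Taking the maximum gives a start of day 37, and it finishes at 37 + 10 = day 47.
All tasks are finished once the last one completes. Finish times: Data collection at 4, Data cleaning at 12, Writing at 23, Internal review at 35, Revision at 15, Formatting at 47, Submission at 43. The latest is day 47.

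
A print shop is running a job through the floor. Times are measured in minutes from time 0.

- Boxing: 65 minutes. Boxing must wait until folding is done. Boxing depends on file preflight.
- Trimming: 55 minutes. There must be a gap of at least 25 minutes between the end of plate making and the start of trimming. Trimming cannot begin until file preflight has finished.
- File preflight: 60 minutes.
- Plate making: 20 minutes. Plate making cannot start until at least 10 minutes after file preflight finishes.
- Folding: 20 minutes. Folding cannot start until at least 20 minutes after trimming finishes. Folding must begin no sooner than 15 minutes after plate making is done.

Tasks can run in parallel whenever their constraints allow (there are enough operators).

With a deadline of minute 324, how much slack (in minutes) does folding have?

File preflight can start immediately at minute 0; it finishes at minute 60.
Plate making cannot begin until file preflight (finishes minute 60, plus 10-minute gap → minute 70). It runs from minute 70 to 70 + 20 = minute 90.
Trimming cannot start until plate making (finishes minute 90, plus 25-minute gap → minute 115); file preflight (finishes minute 60). The controlling bound is minute 115, so trimming finishes at 115 + 55 = minute 170.
Folding needs all of trimming (finishes minute 170, plus 20-minute gap → minute 190); plate making (finishes minute 90, plus 15-minute gap → minute 105). That puts its earliest start at minute 190; it finishes at 190 + 20 = minute 210.

Working backward from the deadline:
To finish by minute 324, boxing (duration 65) must start no later than minute 259.
Folding feeds into boxing (must start by minute 259); so folding must finish by minute 259 and therefore start by minute 239.
So folding can start as early as minute 190 and as late as minute 239, giving 239 − 190 = 49 minutes of slack.

49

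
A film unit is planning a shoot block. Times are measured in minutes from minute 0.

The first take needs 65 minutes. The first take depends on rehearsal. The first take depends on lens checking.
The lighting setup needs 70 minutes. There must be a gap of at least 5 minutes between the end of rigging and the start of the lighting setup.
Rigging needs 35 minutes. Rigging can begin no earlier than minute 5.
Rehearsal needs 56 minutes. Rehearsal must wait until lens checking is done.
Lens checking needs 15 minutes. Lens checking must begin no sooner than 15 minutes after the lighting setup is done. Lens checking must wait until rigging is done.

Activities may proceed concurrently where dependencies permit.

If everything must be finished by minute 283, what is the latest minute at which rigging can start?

The first take must finish by minute 283; it takes 65 minutes, so it must start by 283 − 65 = minute 218.
Rehearsal feeds into the first take (must start by minute 218); so rehearsal must finish by minute 218 and therefore start by minute 162.
Lens checking has several dependents: rehearsal (must start by minute 162); the first take (must start by minute 218). The earliest of those limits is minute 162, so lens checking must start by 162 − 15 = minute 147.
The lighting setup has to be done before lens checking (must start by minute 147, minus 15-minute gap → minute 132). That means finishing by minute 132, i.e. starting by 132 − 70 = minute 62.
Rigging must finish in time for the lighting setup (must start by minute 62, minus 5-minute gap → minute 57); lens checking (must start by minute 147). The tightest is minute 57, so rigging must start by 57 − 35 = minute 22.

22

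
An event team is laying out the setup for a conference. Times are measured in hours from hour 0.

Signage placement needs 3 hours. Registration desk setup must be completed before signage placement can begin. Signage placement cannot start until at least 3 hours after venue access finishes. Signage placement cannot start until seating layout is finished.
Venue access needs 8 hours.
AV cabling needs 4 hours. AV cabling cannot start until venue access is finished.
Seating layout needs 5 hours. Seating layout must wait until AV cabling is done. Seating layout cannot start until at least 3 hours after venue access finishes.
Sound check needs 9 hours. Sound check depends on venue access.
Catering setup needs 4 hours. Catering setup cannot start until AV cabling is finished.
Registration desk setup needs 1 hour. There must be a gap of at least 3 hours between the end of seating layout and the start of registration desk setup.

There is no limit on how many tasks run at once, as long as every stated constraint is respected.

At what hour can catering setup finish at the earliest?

Venue access has no prerequisites, so it starts at hour 0 and finishes at hour 8.
AV cabling cannot begin until venue access (finishes hour 8). It runs from hour 8 to 8 + 4 = hour 12.
Catering setup waits on AV cabling (finishes hour 12), so it starts at hour 12 and finishes at 12 + 4 = hour 16.

16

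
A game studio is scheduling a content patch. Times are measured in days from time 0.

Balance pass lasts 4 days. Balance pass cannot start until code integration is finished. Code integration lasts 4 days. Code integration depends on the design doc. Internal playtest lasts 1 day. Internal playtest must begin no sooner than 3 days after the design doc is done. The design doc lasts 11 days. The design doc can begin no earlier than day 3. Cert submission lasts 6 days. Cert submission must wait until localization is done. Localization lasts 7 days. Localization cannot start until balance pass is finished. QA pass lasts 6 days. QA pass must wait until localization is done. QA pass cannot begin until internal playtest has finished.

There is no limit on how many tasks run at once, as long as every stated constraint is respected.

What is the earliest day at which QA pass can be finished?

35

The design doc waits on its own release at day 3, so it starts at day 3 and finishes at 3 + 11 = day 14.
Internal playtest cannot begin until the design doc (finishes day 14, plus 3-day gap → day 17). It runs from day 17 to 17 + 1 = day 18.
Code integration waits on the design doc (finishes day 14), so it starts at day 14 and finishes at 14 + 4 = day 18.
Balance pass cannot begin until code integration (finishes day 18). It runs from day 18 to 18 + 4 = day 22.
After balance pass (finishes day 22), localization can start at day 22 and finishes at day 29.
QA pass needs all of localization (finishes day 29); internal playtest (finishes day 18). That puts its earliest start at day 29; it finishes at 29 + 6 = day 35.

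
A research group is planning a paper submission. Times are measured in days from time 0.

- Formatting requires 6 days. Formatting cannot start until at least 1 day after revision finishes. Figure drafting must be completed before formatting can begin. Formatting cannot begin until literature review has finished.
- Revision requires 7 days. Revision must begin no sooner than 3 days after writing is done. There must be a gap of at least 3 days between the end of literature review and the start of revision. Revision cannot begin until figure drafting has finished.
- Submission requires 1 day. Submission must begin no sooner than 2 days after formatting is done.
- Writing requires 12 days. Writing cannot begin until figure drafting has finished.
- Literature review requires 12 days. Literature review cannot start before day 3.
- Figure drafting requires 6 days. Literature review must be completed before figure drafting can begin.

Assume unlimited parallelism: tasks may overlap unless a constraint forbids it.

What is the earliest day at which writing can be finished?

33

Literature review cannot begin until its own release at day 3. It runs from day 3 to 3 + 12 = day 15.
After literature review (finishes day 15), figure drafting can start at day 15 and finishes at day 21.
After figure drafting (finishes day 21), writing can start at day 21 and finishes at day 33.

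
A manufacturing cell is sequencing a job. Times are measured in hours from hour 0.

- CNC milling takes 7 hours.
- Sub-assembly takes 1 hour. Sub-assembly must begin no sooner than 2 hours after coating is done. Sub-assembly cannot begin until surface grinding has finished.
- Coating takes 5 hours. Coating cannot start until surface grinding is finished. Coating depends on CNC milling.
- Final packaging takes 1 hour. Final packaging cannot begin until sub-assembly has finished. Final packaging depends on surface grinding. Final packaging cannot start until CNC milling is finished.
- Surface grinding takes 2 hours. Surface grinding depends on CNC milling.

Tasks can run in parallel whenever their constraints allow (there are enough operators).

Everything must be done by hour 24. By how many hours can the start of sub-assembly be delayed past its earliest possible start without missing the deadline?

6

Nothing blocks CNC milling, so it runs from hour 0 to hour 7.
Surface grinding waits on CNC milling (finishes hour 7), so it starts at hour 7 and finishes at 7 + 2 = hour 9.
Coating has to wait for surface grinding (finishes hour 9); CNC milling (finishes hour 7). The latest of these is hour 9, so coating runs hour 9 to 9 + 5 = hour 14.
Sub-assembly cannot start until coating (finishes hour 14, plus 2-hour gap → hour 16); surface grinding (finishes hour 9). The controlling bound is hour 16, so sub-assembly finishes at 16 + 1 = hour 17.

Working backward from the deadline:
Final packaging has no dependents, so it just needs to finish by hour 24. Starting by 24 − 1 = hour 23 achieves that.
Sub-assembly feeds into final packaging (must start by hour 23); so sub-assembly must finish by hour 23 and therefore start by hour 22.
So sub-assembly can start as early as hour 16 and as late as hour 22, giving 22 − 16 = 6 hours of slack.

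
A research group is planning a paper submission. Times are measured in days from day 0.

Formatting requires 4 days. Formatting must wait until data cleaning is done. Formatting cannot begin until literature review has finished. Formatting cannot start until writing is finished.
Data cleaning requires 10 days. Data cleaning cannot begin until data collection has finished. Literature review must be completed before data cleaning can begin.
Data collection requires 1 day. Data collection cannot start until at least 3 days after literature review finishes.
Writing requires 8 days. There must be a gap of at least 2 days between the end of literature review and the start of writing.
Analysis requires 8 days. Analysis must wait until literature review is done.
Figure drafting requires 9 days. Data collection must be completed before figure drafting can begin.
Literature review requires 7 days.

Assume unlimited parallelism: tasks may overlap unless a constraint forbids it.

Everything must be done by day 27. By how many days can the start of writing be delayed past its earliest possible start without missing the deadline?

Literature review can start immediately at day 0; it finishes at day 7.
After literature review (finishes day 7, plus 2-day gap → day 9), writing can start at day 9 and finishes at day 17.

Working backward from the deadline:
To finish by day 27, formatting (duration 4) must start no later than day 23.
Writing has to be done before formatting (must start by day 23). That means finishing by day 23, i.e. starting by 23 − 8 = day 15.
So writing can start as early as day 9 and as late as day 15, giving 15 − 9 = 6 days of slack.

6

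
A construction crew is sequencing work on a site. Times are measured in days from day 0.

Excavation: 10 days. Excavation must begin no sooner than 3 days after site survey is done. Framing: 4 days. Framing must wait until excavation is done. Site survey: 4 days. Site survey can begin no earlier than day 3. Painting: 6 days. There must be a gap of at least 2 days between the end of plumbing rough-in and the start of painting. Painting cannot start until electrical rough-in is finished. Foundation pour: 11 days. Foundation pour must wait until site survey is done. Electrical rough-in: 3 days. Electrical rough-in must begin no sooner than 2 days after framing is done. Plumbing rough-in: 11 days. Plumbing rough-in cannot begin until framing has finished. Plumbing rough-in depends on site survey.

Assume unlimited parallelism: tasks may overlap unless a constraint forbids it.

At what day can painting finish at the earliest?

43

Site survey waits on its own release at day 3, so it starts at day 3 and finishes at 3 + 4 = day 7.
Excavation cannot begin until site survey (finishes day 7, plus 3-day gap → day 10). It runs from day 10 to 10 + 10 = day 20.
After excavation (finishes day 20), framing can start at day 20 and finishes at day 24.
Electrical rough-in cannot begin until framing (finishes day 24, plus 2-day gap → day 26). It runs from day 26 to 26 + 3 = day 29.
Plumbing rough-in has to wait for framing (finishes day 24); site survey (finishes day 7). The latest of these is day 24, so plumbing rough-in runs day 24 to 24 + 11 = day 35.
Painting cannot start until plumbing rough-in (finishes day 35, plus 2-day gap → day 37); electrical rough-in (finishes day 29). The controlling bound is day 37, so painting finishes at 37 + 6 = day 43.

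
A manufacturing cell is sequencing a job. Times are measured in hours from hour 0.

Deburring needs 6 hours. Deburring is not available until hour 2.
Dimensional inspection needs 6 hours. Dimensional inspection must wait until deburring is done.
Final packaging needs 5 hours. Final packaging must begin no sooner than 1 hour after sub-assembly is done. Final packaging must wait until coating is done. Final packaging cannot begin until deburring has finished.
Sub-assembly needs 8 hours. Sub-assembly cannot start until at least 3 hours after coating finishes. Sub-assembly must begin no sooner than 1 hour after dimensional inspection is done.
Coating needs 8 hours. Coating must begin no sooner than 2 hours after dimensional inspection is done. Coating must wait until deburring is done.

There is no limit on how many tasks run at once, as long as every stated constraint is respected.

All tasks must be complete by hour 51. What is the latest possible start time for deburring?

12

To finish by hour 51, final packaging (duration 5) must start no later than hour 46.
Since final packaging (must start by hour 46, minus 1-hour gap → hour 45) depends on it, sub-assembly must finish by hour 45. Backing off its 8-hour duration gives a latest start of hour 37.
Coating must finish in time for sub-assembly (must start by hour 37, minus 3-hour gap → hour 34); final packaging (must start by hour 46). The tightest is hour 34, so coating must start by 34 − 8 = hour 26.
Dimensional inspection has several dependents: coating (must start by hour 26, minus 2-hour gap → hour 24); sub-assembly (must start by hour 37, minus 1-hour gap → hour 36). The earliest of those limits is hour 24, so dimensional inspection must start by 24 − 6 = hour 18.
For deburring: dimensional inspection (must start by hour 18); coating (must start by hour 26); final packaging (must start by hour 46). The most restrictive is hour 18; with a 6-hour duration, deburring must start by hour 12.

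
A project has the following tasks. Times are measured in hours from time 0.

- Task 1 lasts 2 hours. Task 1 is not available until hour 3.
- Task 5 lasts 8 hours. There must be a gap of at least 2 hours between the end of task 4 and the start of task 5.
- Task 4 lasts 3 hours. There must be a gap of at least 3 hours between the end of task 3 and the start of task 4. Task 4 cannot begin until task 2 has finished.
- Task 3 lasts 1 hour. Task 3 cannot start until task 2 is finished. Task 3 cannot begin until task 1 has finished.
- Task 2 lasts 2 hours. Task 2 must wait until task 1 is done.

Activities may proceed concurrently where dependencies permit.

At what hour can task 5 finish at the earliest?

24

Task 1 cannot begin until its own release at hour 3. It runs from hour 3 to 3 + 2 = hour 5.
Task 2 cannot begin until task 1 (finishes hour 5). It runs from hour 5 to 5 + 2 = hour 7.
For task 3: task 2 (finishes hour 7); task 1 (finishes hour 5). Taking the maximum gives a start of hour 7, and it finishes at 7 + 1 = hour 8.
For task 4: task 3 (finishes hour 8, plus 3-hour gap → hour 11); task 2 (finishes hour 7). Taking the maximum gives a start of hour 11, and it finishes at 11 + 3 = hour 14.
Task 5 waits on task 4 (finishes hour 14, plus 2-hour gap → hour 16), so it starts at hour 16 and finishes at 16 + 8 = hour 24.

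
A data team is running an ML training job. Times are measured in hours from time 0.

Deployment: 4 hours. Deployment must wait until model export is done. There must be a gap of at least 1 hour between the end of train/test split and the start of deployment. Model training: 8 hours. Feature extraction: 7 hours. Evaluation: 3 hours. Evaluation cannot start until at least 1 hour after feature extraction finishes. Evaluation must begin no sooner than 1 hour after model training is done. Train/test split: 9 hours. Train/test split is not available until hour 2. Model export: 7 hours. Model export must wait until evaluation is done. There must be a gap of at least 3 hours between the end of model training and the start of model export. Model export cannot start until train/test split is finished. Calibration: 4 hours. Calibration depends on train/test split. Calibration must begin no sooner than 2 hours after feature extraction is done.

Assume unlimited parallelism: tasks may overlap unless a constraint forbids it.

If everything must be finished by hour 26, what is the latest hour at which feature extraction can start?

Nothing follows deployment; the deadline of hour 26 is its only limit. It must start by 26 − 4 = hour 22.
Model export must finish before deployment (must start by hour 22). With a 7-hour duration, model export must start by 22 − 7 = hour 15.
Evaluation has to be done before model export (must start by hour 15). That means finishing by hour 15, i.e. starting by 15 − 3 = hour 12.
Calibration has no dependents, so it just needs to finish by hour 26. Starting by 26 − 4 = hour 22 achieves that.
For feature extraction: evaluation (must start by hour 12, minus 1-hour gap → hour 11); calibration (must start by hour 22, minus 2-hour gap → hour 20). The most restrictive is hour 11; with a 7-hour duration, feature extraction must start by hour 4.

4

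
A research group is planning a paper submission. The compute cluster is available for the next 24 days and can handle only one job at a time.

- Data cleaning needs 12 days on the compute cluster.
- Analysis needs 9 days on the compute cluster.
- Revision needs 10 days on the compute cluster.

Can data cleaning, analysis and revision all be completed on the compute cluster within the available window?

Running back to back, the jobs need 12 + 9 + 10 = 31 days on the compute cluster.
Since 31 > 24, they cannot all fit.

No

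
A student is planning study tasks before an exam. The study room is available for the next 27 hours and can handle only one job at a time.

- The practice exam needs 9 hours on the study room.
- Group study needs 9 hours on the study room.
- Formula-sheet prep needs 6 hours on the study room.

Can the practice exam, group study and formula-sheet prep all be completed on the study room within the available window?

Running back to back, the jobs need 9 + 9 + 6 = 24 hours on the study room.
Since 24 ≤ 27, they fit within the window.

Yes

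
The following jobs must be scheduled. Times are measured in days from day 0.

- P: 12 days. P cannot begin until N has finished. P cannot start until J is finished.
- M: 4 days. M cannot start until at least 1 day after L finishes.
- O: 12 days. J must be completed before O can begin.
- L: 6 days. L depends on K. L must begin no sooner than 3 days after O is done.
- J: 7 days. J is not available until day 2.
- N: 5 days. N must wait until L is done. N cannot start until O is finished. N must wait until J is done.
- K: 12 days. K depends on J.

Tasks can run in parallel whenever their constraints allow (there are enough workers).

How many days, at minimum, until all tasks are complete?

47

J cannot begin until its own release at day 2. It runs from day 2 to 2 + 7 = day 9.
After J (finishes day 9), O can start at day 9 and finishes at day 21.
K waits on J (finishes day 9), so it starts at day 9 and finishes at 9 + 12 = day 21.
L has to wait for K (finishes day 21); O (finishes day 21, plus 3-day gap → day 24). The latest of these is day 24, so L runs day 24 to 24 + 6 = day 30.
N has to wait for L (finishes day 30); O (finishes day 21); J (finishes day 9). The latest of these is day 30, so N runs day 30 to 30 + 5 = day 35.
P needs all of N (finishes day 35); J (finishes day 9). That puts its earliest start at day 35; it finishes at 35 + 12 = day 47.
M cannot begin until L (finishes day 30, plus 1-day gap → day 31). It runs from day 31 to 31 + 4 = day 35.
All tasks are finished once the last one completes. Finish times: J at 9, K at 21, L at 30, M at 35, N at 35, O at 21, P at 47. The latest is day 47.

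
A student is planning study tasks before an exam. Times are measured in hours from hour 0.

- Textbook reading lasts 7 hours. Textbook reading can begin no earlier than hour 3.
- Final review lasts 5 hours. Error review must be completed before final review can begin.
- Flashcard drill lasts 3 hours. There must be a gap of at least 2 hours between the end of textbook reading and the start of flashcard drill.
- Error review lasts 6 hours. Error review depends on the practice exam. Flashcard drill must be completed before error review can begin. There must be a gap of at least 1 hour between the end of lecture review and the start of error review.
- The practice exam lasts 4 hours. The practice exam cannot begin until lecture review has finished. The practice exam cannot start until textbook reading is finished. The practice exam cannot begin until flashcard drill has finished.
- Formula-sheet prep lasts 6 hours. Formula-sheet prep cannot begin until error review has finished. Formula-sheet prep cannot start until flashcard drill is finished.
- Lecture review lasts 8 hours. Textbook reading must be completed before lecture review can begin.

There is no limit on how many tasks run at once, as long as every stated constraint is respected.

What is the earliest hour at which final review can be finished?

Textbook reading waits on its own release at hour 3, so it starts at hour 3 and finishes at 3 + 7 = hour 10.
Flashcard drill cannot begin until textbook reading (finishes hour 10, plus 2-hour gap → hour 12). It runs from hour 12 to 12 + 3 = hour 15.
Lecture review waits on textbook reading (finishes hour 10), so it starts at hour 10 and finishes at 10 + 8 = hour 18.
The practice exam has to wait for lecture review (finishes hour 18); textbook reading (finishes hour 10); flashcard drill (finishes hour 15). The latest of these is hour 18, so the practice exam runs hour 18 to 18 + 4 = hour 22.
Error review needs all of the practice exam (finishes hour 22); flashcard drill (finishes hour 15); lecture review (finishes hour 18, plus 1-hour gap → hour 19). That puts its earliest start at hour 22; it finishes at 22 + 6 = hour 28.
Final review waits on error review (finishes hour 28), so it starts at hour 28 and finishes at 28 + 5 = hour 33.

33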